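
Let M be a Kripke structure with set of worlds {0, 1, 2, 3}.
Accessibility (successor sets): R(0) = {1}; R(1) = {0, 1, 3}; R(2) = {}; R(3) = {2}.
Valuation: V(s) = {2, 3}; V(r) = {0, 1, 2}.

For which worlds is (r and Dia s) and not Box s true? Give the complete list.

1

Let φ = (r and Dia s) and not Box s. Evaluate φ at each world:
  0 (successors {1}): φ is false.
  1 (successors {0, 1, 3}): φ is true.
  2 (successors ∅): φ is false.
  3 (successors {2}): φ is false.
For instance, at 1:
  At 1: r and Dia s is true, not Box s is true, so (r and Dia s) and not Box s is true.
    At 1: r is true, Dia s is true, so r and Dia s is true.
      At 1: Dia s requires s at some successor in {0, 1, 3}.
        s holds at 3, so Dia s is true at 1.
    At 1: Box s is false, so not Box s is true.
      At 1: Box s requires s at every successor {0, 1, 3}.
        s fails at 0, so Box s is false at 1.
Satisfying worlds: {1}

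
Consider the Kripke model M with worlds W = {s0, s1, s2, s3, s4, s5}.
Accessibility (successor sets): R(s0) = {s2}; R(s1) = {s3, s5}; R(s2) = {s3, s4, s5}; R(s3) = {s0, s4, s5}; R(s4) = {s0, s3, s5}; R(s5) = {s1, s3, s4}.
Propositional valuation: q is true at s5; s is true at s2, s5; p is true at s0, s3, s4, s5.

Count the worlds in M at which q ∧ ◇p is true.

Let φ = q ∧ ◇p. Evaluate φ at each world:
  s0 (successors {s2}): φ is false.
  s1 (successors {s3, s5}): φ is false.
  s2 (successors {s3, s4, s5}): φ is false.
  s3 (successors {s0, s4, s5}): φ is false.
  s4 (successors {s0, s3, s5}): φ is false.
  s5 (successors {s1, s3, s4}): φ is true.
For instance, at s3:
  At s3: q is false, ◇p is true, so q ∧ ◇p is false.
    At s3: ◇p requires p at some successor in {s0, s4, s5}.
      p holds at s0, so ◇p is true at s3.
Satisfying worlds: {s5}

1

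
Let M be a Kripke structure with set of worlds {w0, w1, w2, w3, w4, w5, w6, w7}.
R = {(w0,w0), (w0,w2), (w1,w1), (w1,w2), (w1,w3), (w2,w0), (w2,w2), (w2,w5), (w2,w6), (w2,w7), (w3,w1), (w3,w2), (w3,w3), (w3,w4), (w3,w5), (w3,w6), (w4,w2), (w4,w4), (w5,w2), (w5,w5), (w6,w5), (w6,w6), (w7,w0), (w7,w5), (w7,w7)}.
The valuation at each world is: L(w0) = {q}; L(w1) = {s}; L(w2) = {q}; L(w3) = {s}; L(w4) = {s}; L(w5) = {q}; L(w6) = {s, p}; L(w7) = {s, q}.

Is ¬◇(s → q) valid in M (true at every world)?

Let φ = ¬◇(s → q). Evaluate φ at each world:
  w0 (successors {w0, w2}): φ is false.
  w1 (successors {w1, w2, w3}): φ is false.
  w2 (successors {w0, w2, w5, w6, w7}): φ is false.
  w3 (successors {w1, w2, w3, w4, w5, w6}): φ is false.
  w4 (successors {w2, w4}): φ is false.
  w5 (successors {w2, w5}): φ is false.
  w6 (successors {w5, w6}): φ is false.
  w7 (successors {w0, w5, w7}): φ is false.
Detail at w0 (counterexample):
  At w0: ◇(s → q) is true, so ¬◇(s → q) is false.
    At w0: ◇(s → q) requires s → q at some successor in {w0, w2}.
      s → q holds at w0, so ◇(s → q) is true at w0.

No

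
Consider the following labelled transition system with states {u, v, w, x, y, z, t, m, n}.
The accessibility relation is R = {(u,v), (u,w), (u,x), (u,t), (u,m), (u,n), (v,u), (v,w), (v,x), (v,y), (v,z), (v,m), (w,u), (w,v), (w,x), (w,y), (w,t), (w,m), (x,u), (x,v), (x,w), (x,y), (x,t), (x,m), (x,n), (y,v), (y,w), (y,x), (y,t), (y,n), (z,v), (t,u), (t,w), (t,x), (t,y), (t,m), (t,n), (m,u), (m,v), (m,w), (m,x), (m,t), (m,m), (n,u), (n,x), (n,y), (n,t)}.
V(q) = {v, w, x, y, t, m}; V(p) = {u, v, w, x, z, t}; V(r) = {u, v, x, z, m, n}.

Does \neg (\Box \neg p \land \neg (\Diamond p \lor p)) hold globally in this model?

Let φ = \neg (\Box \neg p \land \neg (\Diamond p \lor p)). Evaluate φ at each world:
  u (successors {v, w, x, t, m, n}): φ is true.
  v (successors {u, w, x, y, z, m}): φ is true.
  w (successors {u, v, x, y, t, m}): φ is true.
  x (successors {u, v, w, y, t, m, n}): φ is true.
  y (successors {v, w, x, t, n}): φ is true.
  z (successors {v}): φ is true.
  t (successors {u, w, x, y, m, n}): φ is true.
  m (successors {u, v, w, x, t, m}): φ is true.
  n (successors {u, x, y, t}): φ is true.
For instance, at y:
  At y: \Box \neg p \land \neg (\Diamond p \lor p) is false, so \neg (\Box \neg p \land \neg (\Diamond p \lor p)) is true.
    At y: \Box \neg p is false, \neg (\Diamond p \lor p) is false, so \Box \neg p \land \neg (\Diamond p \lor p) is false.
      At y: \Box \neg p requires \neg p at every successor {v, w, x, t, n}.
        \neg p fails at v, so \Box \neg p is false at y.
      At y: \Diamond p \lor p is true, so \neg (\Diamond p \lor p) is false.

Yes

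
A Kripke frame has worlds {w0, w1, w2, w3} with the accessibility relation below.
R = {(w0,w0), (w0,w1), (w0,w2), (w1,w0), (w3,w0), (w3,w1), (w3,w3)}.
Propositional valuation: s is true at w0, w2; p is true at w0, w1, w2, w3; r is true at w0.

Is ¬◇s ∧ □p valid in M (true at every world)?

Recall that □ψ holds at a world iff ψ holds at every accessible world, and ◇ψ holds iff ψ holds at some accessible world.
Let φ = ¬◇s ∧ □p. Evaluate φ at each world:
  w0 (successors {w0, w1, w2}): φ is false.
  w1 (successors {w0}): φ is false.
  w2 (successors ∅): φ is true.
  w3 (successors {w0, w1, w3}): φ is false.
Detail at w0 (counterexample):
  At w0: ¬◇s is false, □p is true, so ¬◇s ∧ □p is false.
    At w0: ◇s is true, so ¬◇s is false.
      At w0: ◇s requires s at some successor in {w0, w1, w2}.
        s holds at w0, so ◇s is true at w0.
    At w0: □p requires p at every successor {w0, w1, w2}.
      At w0: p is true.
      At w1: p is true.
      At w2: p is true.
    So □p is true at w0.

No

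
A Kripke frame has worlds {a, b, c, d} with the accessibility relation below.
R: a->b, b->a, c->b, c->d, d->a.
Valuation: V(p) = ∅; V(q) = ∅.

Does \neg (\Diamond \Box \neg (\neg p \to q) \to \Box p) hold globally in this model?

Yes

Let φ = \neg (\Diamond \Box \neg (\neg p \to q) \to \Box p). Evaluate φ at each world:
  a (successors {b}): φ is true.
  b (successors {a}): φ is true.
  c (successors {b, d}): φ is true.
  d (successors {a}): φ is true.
For instance, at c:
  At c: \Diamond \Box \neg (\neg p \to q) \to \Box p is false, so \neg (\Diamond \Box \neg (\neg p \to q) \to \Box p) is true.
    At c: \Diamond \Box \neg (\neg p \to q) is true, \Box p is false, so \Diamond \Box \neg (\neg p \to q) \to \Box p is false.
      At c: \Diamond \Box \neg (\neg p \to q) requires \Box \neg (\neg p \to q) at some successor in {b, d}.
        \Box \neg (\neg p \to q) holds at b, so \Diamond \Box \neg (\neg p \to q) is true at c.
      At c: \Box p requires p at every successor {b, d}.
        p fails at b, so \Box p is false at c.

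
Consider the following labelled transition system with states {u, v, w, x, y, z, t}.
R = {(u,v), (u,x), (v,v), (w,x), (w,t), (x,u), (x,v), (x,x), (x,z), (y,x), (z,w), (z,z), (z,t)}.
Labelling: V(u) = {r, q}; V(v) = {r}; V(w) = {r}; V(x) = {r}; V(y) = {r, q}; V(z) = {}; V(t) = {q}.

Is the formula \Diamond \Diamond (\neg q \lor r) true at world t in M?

At t: no accessible worlds, so \Diamond \Diamond (\neg q \lor r) is false.

No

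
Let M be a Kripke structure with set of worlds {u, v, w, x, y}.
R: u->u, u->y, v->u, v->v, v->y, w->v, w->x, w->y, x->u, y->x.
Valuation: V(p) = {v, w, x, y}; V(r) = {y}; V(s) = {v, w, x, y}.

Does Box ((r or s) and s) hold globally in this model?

Let φ = Box ((r or s) and s). Evaluate φ at each world:
  u (successors {u, y}): φ is false.
  v (successors {u, v, y}): φ is false.
  w (successors {v, x, y}): φ is true.
  x (successors {u}): φ is false.
  y (successors {x}): φ is true.
Detail at u (counterexample):
  At u: Box ((r or s) and s) requires (r or s) and s at every successor {u, y}.
    (r or s) and s fails at u, so Box ((r or s) and s) is false at u.

No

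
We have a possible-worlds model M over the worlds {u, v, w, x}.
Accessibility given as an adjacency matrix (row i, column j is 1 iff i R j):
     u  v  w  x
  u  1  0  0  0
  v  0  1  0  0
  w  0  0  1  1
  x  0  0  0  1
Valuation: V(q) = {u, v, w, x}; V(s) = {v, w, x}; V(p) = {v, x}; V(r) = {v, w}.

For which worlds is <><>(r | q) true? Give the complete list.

u, v, w, x

Recall that <>ψ holds at a world iff ψ holds at some accessible world.
Let φ = <><>(r | q). Evaluate φ at each world:
  u (successors {u}): φ is true.
  v (successors {v}): φ is true.
  w (successors {w, x}): φ is true.
  x (successors {x}): φ is true.
For instance, at w:
  At w: <><>(r | q) requires <>(r | q) at some successor in {w, x}.
    <>(r | q) holds at w, so <><>(r | q) is true at w.
      At w: <>(r | q) requires r | q at some successor in {w, x}.
        r | q holds at w, so <>(r | q) is true at w.
Satisfying worlds: {u, v, w, x}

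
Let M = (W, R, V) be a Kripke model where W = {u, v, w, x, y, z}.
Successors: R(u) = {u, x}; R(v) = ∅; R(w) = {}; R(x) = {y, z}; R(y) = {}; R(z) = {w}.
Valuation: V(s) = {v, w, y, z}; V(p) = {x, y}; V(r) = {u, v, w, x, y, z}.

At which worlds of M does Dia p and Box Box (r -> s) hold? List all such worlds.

Recall that Box ψ holds at a world iff ψ holds at every accessible world, and Dia ψ holds iff ψ holds at some accessible world.
Let φ = Dia p and Box Box (r -> s). Evaluate φ at each world:
  u (successors {u, x}): φ is false.
  v (successors ∅): φ is false.
  w (successors ∅): φ is false.
  x (successors {y, z}): φ is true.
  y (successors ∅): φ is false.
  z (successors {w}): φ is false.
For instance, at x:
  At x: Dia p is true, Box Box (r -> s) is true, so Dia p and Box Box (r -> s) is true.
    At x: Dia p requires p at some successor in {y, z}.
      p holds at y, so Dia p is true at x.
    At x: Box Box (r -> s) requires Box (r -> s) at every successor {y, z}.
      At y: Box (r -> s) is true.
      At z: Box (r -> s) is true.
    So Box Box (r -> s) is true at x.
Satisfying worlds: {x}

x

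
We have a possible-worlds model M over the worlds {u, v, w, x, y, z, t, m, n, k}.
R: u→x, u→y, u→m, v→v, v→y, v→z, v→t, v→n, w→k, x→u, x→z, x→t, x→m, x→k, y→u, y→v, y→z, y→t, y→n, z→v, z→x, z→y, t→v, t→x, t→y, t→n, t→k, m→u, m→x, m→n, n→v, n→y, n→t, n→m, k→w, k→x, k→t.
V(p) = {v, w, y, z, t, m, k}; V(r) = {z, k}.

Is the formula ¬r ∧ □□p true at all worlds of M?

Recall that □ψ holds at a world iff ψ holds at every accessible world, and ◇ψ holds iff ψ holds at some accessible world.
Let φ = ¬r ∧ □□p. Evaluate φ at each world:
  u (successors {x, y, m}): φ is false.
  v (successors {v, y, z, t, n}): φ is false.
  w (successors {k}): φ is false.
  x (successors {u, z, t, m, k}): φ is false.
  y (successors {u, v, z, t, n}): φ is false.
  z (successors {v, x, y}): φ is false.
  t (successors {v, x, y, n, k}): φ is false.
  m (successors {u, x, n}): φ is false.
  n (successors {v, y, t, m}): φ is false.
  k (successors {w, x, t}): φ is false.
Detail at u (counterexample):
  At u: ¬r is true, □□p is false, so ¬r ∧ □□p is false.
    At u: □□p requires □p at every successor {x, y, m}.
      □p fails at x, so □□p is false at u.

No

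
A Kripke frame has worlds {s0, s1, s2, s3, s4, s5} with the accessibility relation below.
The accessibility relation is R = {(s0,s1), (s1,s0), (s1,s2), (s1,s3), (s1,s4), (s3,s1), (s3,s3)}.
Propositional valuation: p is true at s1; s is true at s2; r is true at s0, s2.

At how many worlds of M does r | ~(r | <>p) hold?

Let φ = r | ~(r | <>p). Evaluate φ at each world:
  s0 (successors {s1}): φ is true.
  s1 (successors {s0, s2, s3, s4}): φ is true.
  s2 (successors ∅): φ is true.
  s3 (successors {s1, s3}): φ is false.
  s4 (successors ∅): φ is true.
  s5 (successors ∅): φ is true.
For instance, at s0:
  At s0: r is true, ~(r | <>p) is false, so r | ~(r | <>p) is true.
    At s0: r | <>p is true, so ~(r | <>p) is false.
      At s0: r is true, <>p is true, so r | <>p is true.
Satisfying worlds: {s0, s1, s2, s4, s5}

5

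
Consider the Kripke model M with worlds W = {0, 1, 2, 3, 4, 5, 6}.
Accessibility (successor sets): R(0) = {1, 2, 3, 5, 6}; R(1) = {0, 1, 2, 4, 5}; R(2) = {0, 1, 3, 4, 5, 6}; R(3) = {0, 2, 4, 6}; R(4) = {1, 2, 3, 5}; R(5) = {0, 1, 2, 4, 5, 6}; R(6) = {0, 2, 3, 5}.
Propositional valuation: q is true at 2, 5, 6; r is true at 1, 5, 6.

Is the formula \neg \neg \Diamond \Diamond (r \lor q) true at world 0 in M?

At 0: \neg \Diamond \Diamond (r \lor q) is false, so \neg \neg \Diamond \Diamond (r \lor q) is true.
  At 0: \Diamond \Diamond (r \lor q) is true, so \neg \Diamond \Diamond (r \lor q) is false.
    At 0: \Diamond \Diamond (r \lor q) requires \Diamond (r \lor q) at some successor in {1, 2, 3, 5, 6}.
      \Diamond (r \lor q) holds at 1, so \Diamond \Diamond (r \lor q) is true at 0.

Yes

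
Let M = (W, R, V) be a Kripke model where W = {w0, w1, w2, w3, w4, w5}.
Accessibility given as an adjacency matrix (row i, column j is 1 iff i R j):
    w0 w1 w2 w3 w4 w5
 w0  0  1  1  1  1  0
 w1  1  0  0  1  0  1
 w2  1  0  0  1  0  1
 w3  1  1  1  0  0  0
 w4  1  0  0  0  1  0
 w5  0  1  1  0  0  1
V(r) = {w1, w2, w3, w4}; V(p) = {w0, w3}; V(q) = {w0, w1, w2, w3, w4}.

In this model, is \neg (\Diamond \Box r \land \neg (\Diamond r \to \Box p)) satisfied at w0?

At w0: \Diamond \Box r \land \neg (\Diamond r \to \Box p) is false, so \neg (\Diamond \Box r \land \neg (\Diamond r \to \Box p)) is true.
  At w0: \Diamond \Box r is false, \neg (\Diamond r \to \Box p) is true, so \Diamond \Box r \land \neg (\Diamond r \to \Box p) is false.
    At w0: \Diamond \Box r requires \Box r at some successor in {w1, w2, w3, w4}.
      At w1: \Box r is false.
      At w2: \Box r is false.
      At w3: \Box r is false.
      At w4: \Box r is false.
    So \Diamond \Box r is false at w0.
    At w0: \Diamond r \to \Box p is false, so \neg (\Diamond r \to \Box p) is true.
      At w0: \Diamond r is true, \Box p is false, so \Diamond r \to \Box p is false.

Yes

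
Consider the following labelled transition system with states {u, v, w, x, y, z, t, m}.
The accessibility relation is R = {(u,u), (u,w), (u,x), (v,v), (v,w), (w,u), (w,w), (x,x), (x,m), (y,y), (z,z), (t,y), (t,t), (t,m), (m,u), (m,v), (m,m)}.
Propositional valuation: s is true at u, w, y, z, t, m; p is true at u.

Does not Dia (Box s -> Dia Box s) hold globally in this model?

Recall that Box ψ holds at a world iff ψ holds at every accessible world, and Dia ψ holds iff ψ holds at some accessible world.
Let φ = not Dia (Box s -> Dia Box s). Evaluate φ at each world:
  u (successors {u, w, x}): φ is false.
  v (successors {v, w}): φ is false.
  w (successors {u, w}): φ is false.
  x (successors {x, m}): φ is false.
  y (successors {y}): φ is false.
  z (successors {z}): φ is false.
  t (successors {y, t, m}): φ is false.
  m (successors {u, v, m}): φ is false.
Detail at u (counterexample):
  At u: Dia (Box s -> Dia Box s) is true, so not Dia (Box s -> Dia Box s) is false.
    At u: Dia (Box s -> Dia Box s) requires Box s -> Dia Box s at some successor in {u, w, x}.
      Box s -> Dia Box s holds at u, so Dia (Box s -> Dia Box s) is true at u.

No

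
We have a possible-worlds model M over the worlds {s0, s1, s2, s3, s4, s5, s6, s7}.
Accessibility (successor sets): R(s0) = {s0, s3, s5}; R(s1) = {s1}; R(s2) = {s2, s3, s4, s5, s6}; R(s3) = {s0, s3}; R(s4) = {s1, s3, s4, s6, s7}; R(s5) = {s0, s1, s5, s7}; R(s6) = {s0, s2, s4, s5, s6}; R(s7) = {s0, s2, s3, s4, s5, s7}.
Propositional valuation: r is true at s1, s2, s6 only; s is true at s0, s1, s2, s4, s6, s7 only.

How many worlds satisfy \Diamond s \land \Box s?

1

Recall that \Box ψ holds at a world iff ψ holds at every accessible world, and \Diamond ψ holds iff ψ holds at some accessible world.
Let φ = \Diamond s \land \Box s. Evaluate φ at each world:
  s0 (successors {s0, s3, s5}): φ is false.
  s1 (successors {s1}): φ is true.
  s2 (successors {s2, s3, s4, s5, s6}): φ is false.
  s3 (successors {s0, s3}): φ is false.
  s4 (successors {s1, s3, s4, s6, s7}): φ is false.
  s5 (successors {s0, s1, s5, s7}): φ is false.
  s6 (successors {s0, s2, s4, s5, s6}): φ is false.
  s7 (successors {s0, s2, s3, s4, s5, s7}): φ is false.
For instance, at s6:
  At s6: \Diamond s is true, \Box s is false, so \Diamond s \land \Box s is false.
    At s6: \Diamond s requires s at some successor in {s0, s2, s4, s5, s6}.
      s holds at s0, so \Diamond s is true at s6.
    At s6: \Box s requires s at every successor {s0, s2, s4, s5, s6}.
      s fails at s5, so \Box s is false at s6.
Satisfying worlds: {s1}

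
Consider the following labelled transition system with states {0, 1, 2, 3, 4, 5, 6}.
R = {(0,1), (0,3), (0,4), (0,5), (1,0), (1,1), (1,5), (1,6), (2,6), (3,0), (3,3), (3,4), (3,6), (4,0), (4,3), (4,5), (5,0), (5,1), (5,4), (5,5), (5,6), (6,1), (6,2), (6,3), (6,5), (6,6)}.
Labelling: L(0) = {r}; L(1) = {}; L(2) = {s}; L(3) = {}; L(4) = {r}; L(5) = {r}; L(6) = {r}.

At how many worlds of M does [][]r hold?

Recall that []ψ holds at a world iff ψ holds at every accessible world, and <>ψ holds iff ψ holds at some accessible world.
Let φ = [][]r. Evaluate φ at each world:
  0 (successors {1, 3, 4, 5}): φ is false.
  1 (successors {0, 1, 5, 6}): φ is false.
  2 (successors {6}): φ is false.
  3 (successors {0, 3, 4, 6}): φ is false.
  4 (successors {0, 3, 5}): φ is false.
  5 (successors {0, 1, 4, 5, 6}): φ is false.
  6 (successors {1, 2, 3, 5, 6}): φ is false.
For instance, at 0:
  At 0: [][]r requires []r at every successor {1, 3, 4, 5}.
    []r fails at 1, so [][]r is false at 0.
      At 1: []r requires r at every successor {0, 1, 5, 6}.
        r fails at 1, so []r is false at 1.
Satisfying worlds: none.

0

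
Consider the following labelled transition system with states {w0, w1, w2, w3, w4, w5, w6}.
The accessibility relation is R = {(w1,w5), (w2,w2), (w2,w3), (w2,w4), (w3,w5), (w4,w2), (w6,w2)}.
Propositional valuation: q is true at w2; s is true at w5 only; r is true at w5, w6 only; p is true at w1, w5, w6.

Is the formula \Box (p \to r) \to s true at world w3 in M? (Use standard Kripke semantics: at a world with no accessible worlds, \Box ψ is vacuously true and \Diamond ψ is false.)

At w3: \Box (p \to r) is true, s is false, so \Box (p \to r) \to s is false.
  At w3: \Box (p \to r) requires p \to r at every successor {w5}.
    At w5: p \to r is true.
  So \Box (p \to r) is true at w3.

No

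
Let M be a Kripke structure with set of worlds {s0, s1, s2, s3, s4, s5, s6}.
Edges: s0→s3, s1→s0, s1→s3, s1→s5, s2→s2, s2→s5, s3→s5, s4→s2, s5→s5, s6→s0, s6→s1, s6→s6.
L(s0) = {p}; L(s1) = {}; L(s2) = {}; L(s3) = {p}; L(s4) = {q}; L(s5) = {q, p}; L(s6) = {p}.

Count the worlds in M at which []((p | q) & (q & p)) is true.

2

Let φ = []((p | q) & (q & p)). Evaluate φ at each world:
  s0 (successors {s3}): φ is false.
  s1 (successors {s0, s3, s5}): φ is false.
  s2 (successors {s2, s5}): φ is false.
  s3 (successors {s5}): φ is true.
  s4 (successors {s2}): φ is false.
  s5 (successors {s5}): φ is true.
  s6 (successors {s0, s1, s6}): φ is false.
For instance, at s0:
  At s0: []((p | q) & (q & p)) requires (p | q) & (q & p) at every successor {s3}.
    (p | q) & (q & p) fails at s3, so []((p | q) & (q & p)) is false at s0.
Satisfying worlds: {s3, s5}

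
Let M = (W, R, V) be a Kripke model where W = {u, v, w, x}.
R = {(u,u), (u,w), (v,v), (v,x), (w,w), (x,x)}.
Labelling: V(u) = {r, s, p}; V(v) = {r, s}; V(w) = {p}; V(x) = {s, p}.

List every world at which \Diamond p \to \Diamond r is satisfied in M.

u, v

Let φ = \Diamond p \to \Diamond r. Evaluate φ at each world:
  u (successors {u, w}): φ is true.
  v (successors {v, x}): φ is true.
  w (successors {w}): φ is false.
  x (successors {x}): φ is false.
For instance, at u:
  At u: \Diamond p is true, \Diamond r is true, so \Diamond p \to \Diamond r is true.
    At u: \Diamond p requires p at some successor in {u, w}.
      p holds at u, so \Diamond p is true at u.
    At u: \Diamond r requires r at some successor in {u, w}.
      r holds at u, so \Diamond r is true at u.
Satisfying worlds: {u, v}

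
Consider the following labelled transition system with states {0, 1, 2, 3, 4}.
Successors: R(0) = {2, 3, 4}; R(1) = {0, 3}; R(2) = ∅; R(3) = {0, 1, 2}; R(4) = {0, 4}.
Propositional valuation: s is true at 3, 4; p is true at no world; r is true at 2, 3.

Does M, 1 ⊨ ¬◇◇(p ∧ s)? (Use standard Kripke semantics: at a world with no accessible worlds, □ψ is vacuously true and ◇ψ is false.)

Yes

At 1: ◇◇(p ∧ s) is false, so ¬◇◇(p ∧ s) is true.
  At 1: ◇◇(p ∧ s) requires ◇(p ∧ s) at some successor in {0, 3}.
    At 0: ◇(p ∧ s) is false.
    At 3: ◇(p ∧ s) is false.
  So ◇◇(p ∧ s) is false at 1.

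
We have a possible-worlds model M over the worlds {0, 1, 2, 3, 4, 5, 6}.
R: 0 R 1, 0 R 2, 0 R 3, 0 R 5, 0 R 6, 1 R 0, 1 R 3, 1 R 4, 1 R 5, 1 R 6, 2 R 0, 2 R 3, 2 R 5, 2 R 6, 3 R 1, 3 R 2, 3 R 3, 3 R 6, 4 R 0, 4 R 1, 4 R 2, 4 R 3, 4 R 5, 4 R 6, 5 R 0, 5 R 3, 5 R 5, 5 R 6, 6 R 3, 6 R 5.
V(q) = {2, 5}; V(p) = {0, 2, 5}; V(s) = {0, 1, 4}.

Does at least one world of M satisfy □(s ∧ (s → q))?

Recall that □ψ holds at a world iff ψ holds at every accessible world, and ◇ψ holds iff ψ holds at some accessible world.
Let φ = □(s ∧ (s → q)). Evaluate φ at each world:
  0 (successors {1, 2, 3, 5, 6}): φ is false.
  1 (successors {0, 3, 4, 5, 6}): φ is false.
  2 (successors {0, 3, 5, 6}): φ is false.
  3 (successors {1, 2, 3, 6}): φ is false.
  4 (successors {0, 1, 2, 3, 5, 6}): φ is false.
  5 (successors {0, 3, 5, 6}): φ is false.
  6 (successors {3, 5}): φ is false.
For instance, at 1:
  At 1: □(s ∧ (s → q)) requires s ∧ (s → q) at every successor {0, 3, 4, 5, 6}.
    s ∧ (s → q) fails at 0, so □(s ∧ (s → q)) is false at 1.

No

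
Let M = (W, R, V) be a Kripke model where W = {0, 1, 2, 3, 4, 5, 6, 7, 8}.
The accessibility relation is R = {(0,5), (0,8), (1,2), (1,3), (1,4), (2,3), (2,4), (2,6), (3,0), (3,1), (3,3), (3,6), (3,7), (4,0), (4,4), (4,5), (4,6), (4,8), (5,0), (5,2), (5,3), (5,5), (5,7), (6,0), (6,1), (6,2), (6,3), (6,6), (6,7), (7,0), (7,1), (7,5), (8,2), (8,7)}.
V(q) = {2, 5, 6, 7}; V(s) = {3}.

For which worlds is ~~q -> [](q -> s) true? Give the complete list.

Let φ = ~~q -> [](q -> s). Evaluate φ at each world:
  0 (successors {5, 8}): φ is true.
  1 (successors {2, 3, 4}): φ is true.
  2 (successors {3, 4, 6}): φ is false.
  3 (successors {0, 1, 3, 6, 7}): φ is true.
  4 (successors {0, 4, 5, 6, 8}): φ is true.
  5 (successors {0, 2, 3, 5, 7}): φ is false.
  6 (successors {0, 1, 2, 3, 6, 7}): φ is false.
  7 (successors {0, 1, 5}): φ is false.
  8 (successors {2, 7}): φ is true.
For instance, at 6:
  At 6: ~~q is true, [](q -> s) is false, so ~~q -> [](q -> s) is false.
    At 6: [](q -> s) requires q -> s at every successor {0, 1, 2, 3, 6, 7}.
      q -> s fails at 2, so [](q -> s) is false at 6.
Satisfying worlds: {0, 1, 3, 4, 8}

0, 1, 3, 4, 8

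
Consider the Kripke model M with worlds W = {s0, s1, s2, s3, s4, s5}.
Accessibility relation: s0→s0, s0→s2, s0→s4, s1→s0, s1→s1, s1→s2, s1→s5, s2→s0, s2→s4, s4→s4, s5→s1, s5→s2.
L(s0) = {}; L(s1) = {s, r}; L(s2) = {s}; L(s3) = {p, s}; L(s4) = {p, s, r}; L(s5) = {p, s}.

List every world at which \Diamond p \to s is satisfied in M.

s1, s2, s3, s4, s5

Recall that \Diamond ψ holds at a world iff ψ holds at some accessible world.
Let φ = \Diamond p \to s. Evaluate φ at each world:
  s0 (successors {s0, s2, s4}): φ is false.
  s1 (successors {s0, s1, s2, s5}): φ is true.
  s2 (successors {s0, s4}): φ is true.
  s3 (successors ∅): φ is true.
  s4 (successors {s4}): φ is true.
  s5 (successors {s1, s2}): φ is true.
For instance, at s2:
  At s2: \Diamond p is true, s is true, so \Diamond p \to s is true.
    At s2: \Diamond p requires p at some successor in {s0, s4}.
      p holds at s4, so \Diamond p is true at s2.
Satisfying worlds: {s1, s2, s3, s4, s5}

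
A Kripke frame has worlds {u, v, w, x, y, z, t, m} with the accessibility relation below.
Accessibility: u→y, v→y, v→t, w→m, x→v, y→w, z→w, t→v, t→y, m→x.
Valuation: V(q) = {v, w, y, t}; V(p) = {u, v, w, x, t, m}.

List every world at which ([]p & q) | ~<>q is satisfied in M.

Let φ = ([]p & q) | ~<>q. Evaluate φ at each world:
  u (successors {y}): φ is false.
  v (successors {y, t}): φ is false.
  w (successors {m}): φ is true.
  x (successors {v}): φ is false.
  y (successors {w}): φ is true.
  z (successors {w}): φ is false.
  t (successors {v, y}): φ is false.
  m (successors {x}): φ is true.
For instance, at u:
  At u: []p & q is false, ~<>q is false, so ([]p & q) | ~<>q is false.
    At u: []p is false, q is false, so []p & q is false.
      At u: []p requires p at every successor {y}.
        p fails at y, so []p is false at u.
    At u: <>q is true, so ~<>q is false.
      At u: <>q requires q at some successor in {y}.
        q holds at y, so <>q is true at u.
Satisfying worlds: {w, y, m}

w, y, m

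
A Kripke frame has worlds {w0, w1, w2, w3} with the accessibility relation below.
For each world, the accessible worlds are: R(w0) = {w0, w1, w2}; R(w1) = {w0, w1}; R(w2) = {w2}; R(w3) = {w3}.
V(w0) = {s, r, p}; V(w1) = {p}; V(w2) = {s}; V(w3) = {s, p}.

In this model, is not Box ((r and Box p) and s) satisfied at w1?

Yes

At w1: Box ((r and Box p) and s) is false, so not Box ((r and Box p) and s) is true.
  At w1: Box ((r and Box p) and s) requires (r and Box p) and s at every successor {w0, w1}.
    (r and Box p) and s fails at w0, so Box ((r and Box p) and s) is false at w1.
      At w0: r and Box p is false, s is true, so (r and Box p) and s is false.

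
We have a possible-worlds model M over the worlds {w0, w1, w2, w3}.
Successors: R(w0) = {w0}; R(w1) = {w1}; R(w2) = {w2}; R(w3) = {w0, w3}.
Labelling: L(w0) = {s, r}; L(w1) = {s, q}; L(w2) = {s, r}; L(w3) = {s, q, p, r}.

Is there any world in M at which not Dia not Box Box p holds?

Recall that Box ψ holds at a world iff ψ holds at every accessible world, and Dia ψ holds iff ψ holds at some accessible world.
Let φ = not Dia not Box Box p. Evaluate φ at each world:
  w0 (successors {w0}): φ is false.
  w1 (successors {w1}): φ is false.
  w2 (successors {w2}): φ is false.
  w3 (successors {w0, w3}): φ is false.
For instance, at w0:
  At w0: Dia not Box Box p is true, so not Dia not Box Box p is false.
    At w0: Dia not Box Box p requires not Box Box p at some successor in {w0}.
      not Box Box p holds at w0, so Dia not Box Box p is true at w0.

No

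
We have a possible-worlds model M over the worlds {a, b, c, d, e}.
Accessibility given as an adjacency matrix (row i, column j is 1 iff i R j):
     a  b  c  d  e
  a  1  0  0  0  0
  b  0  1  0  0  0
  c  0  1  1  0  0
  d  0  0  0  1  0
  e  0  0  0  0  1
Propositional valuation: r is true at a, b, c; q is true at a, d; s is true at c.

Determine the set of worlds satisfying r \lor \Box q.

Recall that \Box ψ holds at a world iff ψ holds at every accessible world, and \Diamond ψ holds iff ψ holds at some accessible world.
Let φ = r \lor \Box q. Evaluate φ at each world:
  a (successors {a}): φ is true.
  b (successors {b}): φ is true.
  c (successors {b, c}): φ is true.
  d (successors {d}): φ is true.
  e (successors {e}): φ is false.
For instance, at b:
  At b: r is true, \Box q is false, so r \lor \Box q is true.
    At b: \Box q requires q at every successor {b}.
      q fails at b, so \Box q is false at b.
Satisfying worlds: {a, b, c, d}

a, b, c, d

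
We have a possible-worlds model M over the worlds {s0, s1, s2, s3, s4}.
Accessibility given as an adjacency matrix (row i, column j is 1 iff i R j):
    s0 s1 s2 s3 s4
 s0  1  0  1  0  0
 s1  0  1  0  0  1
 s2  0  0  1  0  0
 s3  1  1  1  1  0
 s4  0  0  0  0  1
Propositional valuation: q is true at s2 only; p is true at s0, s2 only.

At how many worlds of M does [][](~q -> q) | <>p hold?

Let φ = [][](~q -> q) | <>p. Evaluate φ at each world:
  s0 (successors {s0, s2}): φ is true.
  s1 (successors {s1, s4}): φ is false.
  s2 (successors {s2}): φ is true.
  s3 (successors {s0, s1, s2, s3}): φ is true.
  s4 (successors {s4}): φ is false.
For instance, at s2:
  At s2: [][](~q -> q) is true, <>p is true, so [][](~q -> q) | <>p is true.
    At s2: [][](~q -> q) requires [](~q -> q) at every successor {s2}.
      At s2: [](~q -> q) is true.
    So [][](~q -> q) is true at s2.
    At s2: <>p requires p at some successor in {s2}.
      p holds at s2, so <>p is true at s2.
Satisfying worlds: {s0, s2, s3}

3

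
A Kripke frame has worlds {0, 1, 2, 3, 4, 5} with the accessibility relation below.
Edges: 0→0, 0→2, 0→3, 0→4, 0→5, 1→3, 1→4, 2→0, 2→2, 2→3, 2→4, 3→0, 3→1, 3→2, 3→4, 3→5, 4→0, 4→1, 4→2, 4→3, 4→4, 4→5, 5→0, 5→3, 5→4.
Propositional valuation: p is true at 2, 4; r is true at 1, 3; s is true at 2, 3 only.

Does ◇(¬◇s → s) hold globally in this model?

Yes

Let φ = ◇(¬◇s → s). Evaluate φ at each world:
  0 (successors {0, 2, 3, 4, 5}): φ is true.
  1 (successors {3, 4}): φ is true.
  2 (successors {0, 2, 3, 4}): φ is true.
  3 (successors {0, 1, 2, 4, 5}): φ is true.
  4 (successors {0, 1, 2, 3, 4, 5}): φ is true.
  5 (successors {0, 3, 4}): φ is true.
For instance, at 3:
  At 3: ◇(¬◇s → s) requires ¬◇s → s at some successor in {0, 1, 2, 4, 5}.
    ¬◇s → s holds at 0, so ◇(¬◇s → s) is true at 3.
      At 0: ¬◇s is false, s is false, so ¬◇s → s is true.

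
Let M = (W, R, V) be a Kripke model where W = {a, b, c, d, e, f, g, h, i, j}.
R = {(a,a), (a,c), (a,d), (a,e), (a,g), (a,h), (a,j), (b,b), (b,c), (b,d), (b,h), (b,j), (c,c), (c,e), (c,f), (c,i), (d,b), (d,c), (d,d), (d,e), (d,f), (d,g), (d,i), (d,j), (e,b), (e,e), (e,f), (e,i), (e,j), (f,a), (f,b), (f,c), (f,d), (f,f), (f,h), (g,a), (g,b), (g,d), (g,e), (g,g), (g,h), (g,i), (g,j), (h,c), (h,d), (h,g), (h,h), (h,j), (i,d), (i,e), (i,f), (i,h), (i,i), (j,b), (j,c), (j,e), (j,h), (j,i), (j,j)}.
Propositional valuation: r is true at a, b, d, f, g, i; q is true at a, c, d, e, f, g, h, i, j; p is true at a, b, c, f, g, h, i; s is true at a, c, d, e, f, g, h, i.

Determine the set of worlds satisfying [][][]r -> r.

a, b, c, d, e, f, g, h, i, j

Let φ = [][][]r -> r. Evaluate φ at each world:
  a (successors {a, c, d, e, g, h, j}): φ is true.
  b (successors {b, c, d, h, j}): φ is true.
  c (successors {c, e, f, i}): φ is true.
  d (successors {b, c, d, e, f, g, i, j}): φ is true.
  e (successors {b, e, f, i, j}): φ is true.
  f (successors {a, b, c, d, f, h}): φ is true.
  g (successors {a, b, d, e, g, h, i, j}): φ is true.
  h (successors {c, d, g, h, j}): φ is true.
  i (successors {d, e, f, h, i}): φ is true.
  j (successors {b, c, e, h, i, j}): φ is true.
For instance, at c:
  At c: [][][]r is false, r is false, so [][][]r -> r is true.
    At c: [][][]r requires [][]r at every successor {c, e, f, i}.
      [][]r fails at c, so [][][]r is false at c.
Satisfying worlds: {a, b, c, d, e, f, g, h, i, j}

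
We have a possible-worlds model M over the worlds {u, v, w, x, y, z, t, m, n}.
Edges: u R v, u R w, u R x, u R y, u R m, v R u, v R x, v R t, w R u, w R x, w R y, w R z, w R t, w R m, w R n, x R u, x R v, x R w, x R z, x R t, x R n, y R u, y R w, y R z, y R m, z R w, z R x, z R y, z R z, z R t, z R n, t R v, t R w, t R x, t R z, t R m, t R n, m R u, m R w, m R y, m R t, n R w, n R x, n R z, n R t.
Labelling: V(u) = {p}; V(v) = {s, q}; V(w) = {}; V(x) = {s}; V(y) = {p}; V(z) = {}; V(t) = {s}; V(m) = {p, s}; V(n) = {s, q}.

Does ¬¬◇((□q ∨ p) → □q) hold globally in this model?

Let φ = ¬¬◇((□q ∨ p) → □q). Evaluate φ at each world:
  u (successors {v, w, x, y, m}): φ is true.
  v (successors {u, x, t}): φ is true.
  w (successors {u, x, y, z, t, m, n}): φ is true.
  x (successors {u, v, w, z, t, n}): φ is true.
  y (successors {u, w, z, m}): φ is true.
  z (successors {w, x, y, z, t, n}): φ is true.
  t (successors {v, w, x, z, m, n}): φ is true.
  m (successors {u, w, y, t}): φ is true.
  n (successors {w, x, z, t}): φ is true.
For instance, at n:
  At n: ¬◇((□q ∨ p) → □q) is false, so ¬¬◇((□q ∨ p) → □q) is true.
    At n: ◇((□q ∨ p) → □q) is true, so ¬◇((□q ∨ p) → □q) is false.
      At n: ◇((□q ∨ p) → □q) requires (□q ∨ p) → □q at some successor in {w, x, z, t}.
        (□q ∨ p) → □q holds at w, so ◇((□q ∨ p) → □q) is true at n.

Yes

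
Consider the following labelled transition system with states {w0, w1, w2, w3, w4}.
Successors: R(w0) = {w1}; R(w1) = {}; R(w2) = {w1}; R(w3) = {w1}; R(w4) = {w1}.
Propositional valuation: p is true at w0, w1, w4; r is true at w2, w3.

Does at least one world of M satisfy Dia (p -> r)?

No

Let φ = Dia (p -> r). Evaluate φ at each world:
  w0 (successors {w1}): φ is false.
  w1 (successors ∅): φ is false.
  w2 (successors {w1}): φ is false.
  w3 (successors {w1}): φ is false.
  w4 (successors {w1}): φ is false.
For instance, at w3:
  At w3: Dia (p -> r) requires p -> r at some successor in {w1}.
    At w1: p -> r is false.
  So Dia (p -> r) is false at w3.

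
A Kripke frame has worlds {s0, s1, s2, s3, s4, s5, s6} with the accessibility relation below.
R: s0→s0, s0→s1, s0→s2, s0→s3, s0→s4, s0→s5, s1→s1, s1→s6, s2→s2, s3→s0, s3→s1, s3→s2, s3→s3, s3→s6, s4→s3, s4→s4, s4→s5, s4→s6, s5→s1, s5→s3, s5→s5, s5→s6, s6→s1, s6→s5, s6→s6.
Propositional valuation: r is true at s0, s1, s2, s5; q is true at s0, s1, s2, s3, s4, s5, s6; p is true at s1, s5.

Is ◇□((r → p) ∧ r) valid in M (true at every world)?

Let φ = ◇□((r → p) ∧ r). Evaluate φ at each world:
  s0 (successors {s0, s1, s2, s3, s4, s5}): φ is false.
  s1 (successors {s1, s6}): φ is false.
  s2 (successors {s2}): φ is false.
  s3 (successors {s0, s1, s2, s3, s6}): φ is false.
  s4 (successors {s3, s4, s5, s6}): φ is false.
  s5 (successors {s1, s3, s5, s6}): φ is false.
  s6 (successors {s1, s5, s6}): φ is false.
Detail at s0 (counterexample):
  At s0: ◇□((r → p) ∧ r) requires □((r → p) ∧ r) at some successor in {s0, s1, s2, s3, s4, s5}.
    At s0: □((r → p) ∧ r) is false.
    At s1: □((r → p) ∧ r) is false.
    At s2: □((r → p) ∧ r) is false.
    At s3: □((r → p) ∧ r) is false.
    At s4: □((r → p) ∧ r) is false.
    At s5: □((r → p) ∧ r) is false.
  So ◇□((r → p) ∧ r) is false at s0.

No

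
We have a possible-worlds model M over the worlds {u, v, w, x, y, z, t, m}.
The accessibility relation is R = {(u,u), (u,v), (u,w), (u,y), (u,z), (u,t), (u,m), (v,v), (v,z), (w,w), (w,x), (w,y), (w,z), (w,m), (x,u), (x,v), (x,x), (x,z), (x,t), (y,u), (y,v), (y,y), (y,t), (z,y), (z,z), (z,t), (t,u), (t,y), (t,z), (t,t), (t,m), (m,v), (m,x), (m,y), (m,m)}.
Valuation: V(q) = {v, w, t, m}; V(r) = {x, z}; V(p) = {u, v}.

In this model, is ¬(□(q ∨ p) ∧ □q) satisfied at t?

At t: □(q ∨ p) ∧ □q is false, so ¬(□(q ∨ p) ∧ □q) is true.
  At t: □(q ∨ p) is false, □q is false, so □(q ∨ p) ∧ □q is false.
    At t: □(q ∨ p) requires q ∨ p at every successor {u, y, z, t, m}.
      q ∨ p fails at y, so □(q ∨ p) is false at t.
    At t: □q requires q at every successor {u, y, z, t, m}.
      q fails at u, so □q is false at t.

Yes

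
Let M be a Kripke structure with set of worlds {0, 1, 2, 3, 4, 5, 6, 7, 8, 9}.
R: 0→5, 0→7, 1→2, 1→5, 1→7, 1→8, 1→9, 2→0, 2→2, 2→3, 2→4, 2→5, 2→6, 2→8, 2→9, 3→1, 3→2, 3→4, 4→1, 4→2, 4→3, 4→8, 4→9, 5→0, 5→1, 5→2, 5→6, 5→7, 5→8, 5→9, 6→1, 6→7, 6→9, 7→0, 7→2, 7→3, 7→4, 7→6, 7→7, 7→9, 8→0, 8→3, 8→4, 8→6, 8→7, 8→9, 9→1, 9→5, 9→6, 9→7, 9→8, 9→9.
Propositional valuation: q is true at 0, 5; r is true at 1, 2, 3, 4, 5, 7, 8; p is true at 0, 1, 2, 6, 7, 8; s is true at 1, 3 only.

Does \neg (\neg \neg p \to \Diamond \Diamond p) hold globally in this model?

Let φ = \neg (\neg \neg p \to \Diamond \Diamond p). Evaluate φ at each world:
  0 (successors {5, 7}): φ is false.
  1 (successors {2, 5, 7, 8, 9}): φ is false.
  2 (successors {0, 2, 3, 4, 5, 6, 8, 9}): φ is false.
  3 (successors {1, 2, 4}): φ is false.
  4 (successors {1, 2, 3, 8, 9}): φ is false.
  5 (successors {0, 1, 2, 6, 7, 8, 9}): φ is false.
  6 (successors {1, 7, 9}): φ is false.
  7 (successors {0, 2, 3, 4, 6, 7, 9}): φ is false.
  8 (successors {0, 3, 4, 6, 7, 9}): φ is false.
  9 (successors {1, 5, 6, 7, 8, 9}): φ is false.
Detail at 0 (counterexample):
  At 0: \neg \neg p \to \Diamond \Diamond p is true, so \neg (\neg \neg p \to \Diamond \Diamond p) is false.
    At 0: \neg \neg p is true, \Diamond \Diamond p is true, so \neg \neg p \to \Diamond \Diamond p is true.
      At 0: \Diamond \Diamond p requires \Diamond p at some successor in {5, 7}.
        \Diamond p holds at 5, so \Diamond \Diamond p is true at 0.

No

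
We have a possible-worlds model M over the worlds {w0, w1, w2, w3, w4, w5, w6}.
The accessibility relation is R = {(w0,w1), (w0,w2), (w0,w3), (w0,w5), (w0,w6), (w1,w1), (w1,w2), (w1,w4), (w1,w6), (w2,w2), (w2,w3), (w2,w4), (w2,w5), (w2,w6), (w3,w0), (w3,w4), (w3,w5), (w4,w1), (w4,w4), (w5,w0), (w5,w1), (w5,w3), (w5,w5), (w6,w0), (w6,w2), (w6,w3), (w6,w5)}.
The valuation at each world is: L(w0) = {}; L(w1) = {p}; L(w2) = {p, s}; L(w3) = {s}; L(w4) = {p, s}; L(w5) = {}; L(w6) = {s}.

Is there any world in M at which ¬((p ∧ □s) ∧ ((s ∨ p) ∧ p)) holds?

Let φ = ¬((p ∧ □s) ∧ ((s ∨ p) ∧ p)). Evaluate φ at each world:
  w0 (successors {w1, w2, w3, w5, w6}): φ is true.
  w1 (successors {w1, w2, w4, w6}): φ is true.
  w2 (successors {w2, w3, w4, w5, w6}): φ is true.
  w3 (successors {w0, w4, w5}): φ is true.
  w4 (successors {w1, w4}): φ is true.
  w5 (successors {w0, w1, w3, w5}): φ is true.
  w6 (successors {w0, w2, w3, w5}): φ is true.
Detail at w0 (witness):
  At w0: (p ∧ □s) ∧ ((s ∨ p) ∧ p) is false, so ¬((p ∧ □s) ∧ ((s ∨ p) ∧ p)) is true.
    At w0: p ∧ □s is false, (s ∨ p) ∧ p is false, so (p ∧ □s) ∧ ((s ∨ p) ∧ p) is false.
      At w0: p is false, □s is false, so p ∧ □s is false.

Yes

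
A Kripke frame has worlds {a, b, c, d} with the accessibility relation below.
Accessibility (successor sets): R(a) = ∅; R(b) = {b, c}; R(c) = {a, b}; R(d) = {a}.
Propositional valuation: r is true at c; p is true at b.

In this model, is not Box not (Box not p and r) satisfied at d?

No

At d: Box not (Box not p and r) is true, so not Box not (Box not p and r) is false.
  At d: Box not (Box not p and r) requires not (Box not p and r) at every successor {a}.
      At a: Box not p and r is false, so not (Box not p and r) is true.
  So Box not (Box not p and r) is true at d.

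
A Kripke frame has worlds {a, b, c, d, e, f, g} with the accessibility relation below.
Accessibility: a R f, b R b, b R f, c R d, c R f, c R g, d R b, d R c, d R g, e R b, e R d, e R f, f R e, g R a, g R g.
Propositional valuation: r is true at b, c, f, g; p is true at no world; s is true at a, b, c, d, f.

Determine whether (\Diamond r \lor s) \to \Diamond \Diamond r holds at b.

Yes

Recall that \Diamond ψ holds at a world iff ψ holds at some accessible world.
At b: \Diamond r \lor s is true, \Diamond \Diamond r is true, so (\Diamond r \lor s) \to \Diamond \Diamond r is true.
  At b: \Diamond r is true, s is true, so \Diamond r \lor s is true.
    At b: \Diamond r requires r at some successor in {b, f}.
      r holds at b, so \Diamond r is true at b.
  At b: \Diamond \Diamond r requires \Diamond r at some successor in {b, f}.
    \Diamond r holds at b, so \Diamond \Diamond r is true at b.
      At b: \Diamond r requires r at some successor in {b, f}.
        r holds at b, so \Diamond r is true at b.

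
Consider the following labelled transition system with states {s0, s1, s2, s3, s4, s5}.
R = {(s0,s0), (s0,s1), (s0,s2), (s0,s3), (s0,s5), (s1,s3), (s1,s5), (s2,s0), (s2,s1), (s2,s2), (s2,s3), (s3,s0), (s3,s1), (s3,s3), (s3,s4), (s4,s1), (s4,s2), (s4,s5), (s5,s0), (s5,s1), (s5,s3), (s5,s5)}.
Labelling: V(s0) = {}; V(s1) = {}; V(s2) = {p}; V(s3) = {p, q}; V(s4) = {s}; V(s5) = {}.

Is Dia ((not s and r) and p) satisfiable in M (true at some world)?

Let φ = Dia ((not s and r) and p). Evaluate φ at each world:
  s0 (successors {s0, s1, s2, s3, s5}): φ is false.
  s1 (successors {s3, s5}): φ is false.
  s2 (successors {s0, s1, s2, s3}): φ is false.
  s3 (successors {s0, s1, s3, s4}): φ is false.
  s4 (successors {s1, s2, s5}): φ is false.
  s5 (successors {s0, s1, s3, s5}): φ is false.
For instance, at s3:
  At s3: Dia ((not s and r) and p) requires (not s and r) and p at some successor in {s0, s1, s3, s4}.
    At s0: (not s and r) and p is false.
    At s1: (not s and r) and p is false.
    At s3: (not s and r) and p is false.
    At s4: (not s and r) and p is false.
  So Dia ((not s and r) and p) is false at s3.

No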